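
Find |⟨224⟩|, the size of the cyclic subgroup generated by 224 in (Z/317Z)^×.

316

Since 224 ∈ (Z/317Z)^×, its order divides φ(317) = 317 − 1 = 316 = 2^2 · 79.
Divisors of 316: 1, 2, 4, 79, 158, 316.
Compute 224^d (mod 317) for the divisors d until we hit 1:
224^1 ≡ 224 (mod 317)
224^2 ≡ 90 (mod 317)
224^4 ≡ 175 (mod 317)
224^79 ≡ 114 (mod 317)
224^158 ≡ 316 (mod 317)
224^316 ≡ 1 (mod 317) ✓
So ord_317(224) = 316.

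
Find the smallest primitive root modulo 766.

φ(766) = φ(2)·φ(383) = 1·382 = 382 = 2 · 191.
g is a primitive root iff g^(382/q) ≢ 1 (mod 766) for each prime q ∈ {2, 191}.
g = 2: gcd(2, 766) = 2 > 1, not a unit — skip.
g = 3: 3^191 ≡ 1 — hits 1, so not a primitive root.
g = 4: gcd(4, 766) = 2 > 1, not a unit — skip.
g = 5: 5^191 ≡ 765; 5^2 ≡ 25 — none is 1, so 5 is a primitive root.
Hence the least primitive root of 766 is 5.

5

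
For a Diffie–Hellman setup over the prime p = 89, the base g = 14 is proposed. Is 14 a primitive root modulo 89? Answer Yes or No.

Yes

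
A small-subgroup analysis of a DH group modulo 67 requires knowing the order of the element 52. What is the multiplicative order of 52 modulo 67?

22

ord(52) | φ(67) = 67 − 1 = 66 = 2 · 3 · 11.
Divisors of 66: 1, 2, 3, 6, 11, 22, 33, 66.
Evaluate successive powers at the divisors of 66:
52^1 ≡ 52 (mod 67)
52^2 ≡ 24 (mod 67)
52^3 ≡ 42 (mod 67)
52^6 ≡ 22 (mod 67)
52^11 ≡ 66 (mod 67)
52^22 ≡ 1 (mod 67) ✓
So ord_67(52) = 22.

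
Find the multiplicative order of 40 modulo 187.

80

Since 40 ∈ (Z/187Z)^×, its order divides φ(187) = φ(11·17) = (11−1)·(17−1) = 10·16 = 160 = 2^5 · 5.
Divisors of 160: 1, 2, 4, 5, 8, 10, 16, 20, 32, 40, 80, 160.
Test each divisor d:
40^1 ≡ 40 (mod 187)
40^2 ≡ 104 (mod 187)
40^4 ≡ 157 (mod 187)
40^5 ≡ 109 (mod 187)
40^8 ≡ 152 (mod 187)
40^10 ≡ 100 (mod 187)
40^16 ≡ 103 (mod 187)
40^20 ≡ 89 (mod 187)
40^32 ≡ 137 (mod 187)
40^40 ≡ 67 (mod 187)
40^80 ≡ 1 (mod 187) ✓
Therefore the multiplicative order of 40 modulo 187 is 80.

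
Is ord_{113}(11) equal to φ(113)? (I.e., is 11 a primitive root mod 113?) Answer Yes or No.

No

φ(113) = 113 − 1 = 112 = 2^4 · 7.
Test 11^(112/q) mod 113 for each prime factor q of 112:
11^56 ≡ 1 (mod 113)  [q = 2: ≡ 1 ✗]
11^16 ≡ 106 (mod 113)  [q = 7: ≢ 1 ✓]
The check at q = 2 fails, so 11 generates a proper subgroup.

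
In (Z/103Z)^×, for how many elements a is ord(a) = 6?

2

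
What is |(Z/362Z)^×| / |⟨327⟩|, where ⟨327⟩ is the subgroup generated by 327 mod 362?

9

The order of 327 must divide φ(362) = φ(2)·φ(181) = 1·180 = 180 = 2^2 · 3^2 · 5.
Divisors of 180: 1, 2, 3, 4, 5, 6, 9, 10, 12, 15, 18, 20, 30, 36, 45, 60, 90, 180.
Compute 327^d (mod 362) for the divisors d until we hit 1:
327^1 ≡ 327 (mod 362)
327^2 ≡ 139 (mod 362)
327^3 ≡ 203 (mod 362)
327^4 ≡ 135 (mod 362)
327^5 ≡ 343 (mod 362)
327^6 ≡ 303 (mod 362)
327^9 ≡ 331 (mod 362)
327^10 ≡ 361 (mod 362)
327^12 ≡ 223 (mod 362)
327^15 ≡ 19 (mod 362)
327^18 ≡ 237 (mod 362)
327^20 ≡ 1 (mod 362) ✓
Thus |⟨327⟩| = ord(327) = 20.
[(Z/362Z)^× : ⟨327⟩] = 180/20 = 9.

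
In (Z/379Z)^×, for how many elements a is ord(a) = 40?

φ(379) = 379 − 1 = 378 = 2 · 3^3 · 7.
In a cyclic group of order 378, there are φ(d) elements of order d for each divisor d of 378, and zero for non-divisors.
Since 40 ∤ 378, the count is 0.

0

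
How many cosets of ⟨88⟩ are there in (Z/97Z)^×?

Since 88 ∈ (Z/97Z)^×, its order divides φ(97) = 97 − 1 = 96 = 2^5 · 3.
Divisors of 96: 1, 2, 3, 4, 6, 8, 12, 16, 24, 32, 48, 96.
Evaluate successive powers at the divisors of 96:
88^1 ≡ 88 (mod 97)
88^2 ≡ 81 (mod 97)
88^3 ≡ 47 (mod 97)
88^4 ≡ 62 (mod 97)
88^6 ≡ 75 (mod 97)
88^8 ≡ 61 (mod 97)
88^12 ≡ 96 (mod 97)
88^16 ≡ 35 (mod 97)
88^24 ≡ 1 (mod 97) ✓
The order of 88 is 24, so the subgroup it generates has 24 elements.
The index is φ(97) / ord(88) = 96 / 24 = 4.

4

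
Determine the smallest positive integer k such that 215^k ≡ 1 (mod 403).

The order of 215 must divide φ(403) = φ(13·31) = (13−1)·(31−1) = 12·30 = 360 = 2^3 · 3^2 · 5.
Divisors of 360: 1, 2, 3, 4, 5, 6, 8, 9, 10, 12, 15, 18, 20, 24, 30, 36, 40, 45, 60, 72, 90, 120, 180, 360.
Test each divisor d:
215^1 ≡ 215 (mod 403)
215^2 ≡ 283 (mod 403)
215^3 ≡ 395 (mod 403)
215^4 ≡ 295 (mod 403)
215^5 ≡ 154 (mod 403)
215^6 ≡ 64 (mod 403)
215^8 ≡ 380 (mod 403)
215^9 ≡ 294 (mod 403)
215^10 ≡ 342 (mod 403)
215^12 ≡ 66 (mod 403)
215^15 ≡ 278 (mod 403)
215^18 ≡ 194 (mod 403)
215^20 ≡ 94 (mod 403)
215^24 ≡ 326 (mod 403)
215^30 ≡ 311 (mod 403)
215^36 ≡ 157 (mod 403)
215^40 ≡ 373 (mod 403)
215^45 ≡ 216 (mod 403)
215^60 ≡ 1 (mod 403) ✓
Hence ord(215) = 60.

60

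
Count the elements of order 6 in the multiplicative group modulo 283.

φ(283) = 283 − 1 = 282 = 2 · 3 · 47.
(Z/283Z)^× is cyclic (|G| = 282); a cyclic group of order m has exactly φ(d) elements of each order d | m, and none otherwise.
6 = 2 · 3 divides 282, and φ(6) = 2.

2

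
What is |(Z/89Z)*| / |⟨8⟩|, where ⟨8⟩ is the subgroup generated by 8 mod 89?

ord(8) | φ(89) = 89 − 1 = 88 = 2^3 · 11.
Divisors of 88: 1, 2, 4, 8, 11, 22, 44, 88.
Check 8^d mod 89 for each divisor in increasing order:
8^1 ≡ 8 (mod 89)
8^2 ≡ 64 (mod 89)
8^4 ≡ 2 (mod 89)
8^8 ≡ 4 (mod 89)
8^11 ≡ 1 (mod 89) ✓
So ord_89(8) = 11, hence |⟨8⟩| = 11.
[(Z/89Z)^× : ⟨8⟩] = 88/11 = 8.

8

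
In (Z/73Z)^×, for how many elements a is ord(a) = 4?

φ(73) = 73 − 1 = 72 = 2^3 · 3^2.
(Z/73Z)^× is cyclic (|G| = 72); a cyclic group of order m has exactly φ(d) elements of each order d | m, and none otherwise.
4 = 2^2 divides 72, and φ(4) = 2.

2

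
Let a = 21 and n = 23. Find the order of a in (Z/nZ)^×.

22

The order of 21 must divide φ(23) = 23 − 1 = 22 = 2 · 11.
Divisors of 22: 1, 2, 11, 22.
Test each divisor d:
21^1 ≡ 21
21^2 ≡ 4
21^11 ≡ 22
21^22 ≡ 1
Therefore the multiplicative order of 21 modulo 23 is 22.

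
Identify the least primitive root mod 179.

φ(179) = 179 − 1 = 178 = 2 · 89.
g is a primitive root iff g^(178/q) ≢ 1 (mod 179) for each prime q ∈ {2, 89}.
g = 2: 2^89 ≡ 178; 2^2 ≡ 4 — none is 1, so 2 is a primitive root.
So 2 is the smallest generator of (Z/179Z)^×.

2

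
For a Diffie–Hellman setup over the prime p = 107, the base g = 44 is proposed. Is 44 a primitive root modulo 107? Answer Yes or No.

No

φ(107) = 107 − 1 = 106 = 2 · 53.
Test 44^(106/q) mod 107 for each prime factor q of 106:
44^53 ≡ 1 (mod 107)  [q = 2: ≡ 1 ✗]
44^2 ≡ 10 (mod 107)  [q = 53: ≢ 1 ✓]
44^53 ≡ 1 shows ord(44) | 53, strictly less than φ(107); not a primitive root.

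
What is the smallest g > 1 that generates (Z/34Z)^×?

3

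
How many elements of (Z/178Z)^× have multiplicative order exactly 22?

φ(178) = φ(2)·φ(89) = 1·88 = 88 = 2^3 · 11.
In a cyclic group of order 88, there are φ(d) elements of order d for each divisor d of 88, and zero for non-divisors.
22 = 2 · 11 divides 88, and φ(22) = 10.

10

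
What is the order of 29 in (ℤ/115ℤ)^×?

22

ord(29) | φ(115) = φ(5·23) = (5−1)·(23−1) = 4·22 = 88 = 2^3 · 11.
Divisors of 88: 1, 2, 4, 8, 11, 22, 44, 88.
Check 29^d mod 115 for each divisor in increasing order:
29^1 ≡ 29
29^2 ≡ 36
29^4 ≡ 31
29^8 ≡ 41
29^11 ≡ 24
29^22 ≡ 1
The smallest such exponent is 22, so the order of 29 is 22.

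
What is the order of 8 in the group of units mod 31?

ord(8) | φ(31) = 31 − 1 = 30 = 2 · 3 · 5.
Divisors of 30: 1, 2, 3, 5, 6, 10, 15, 30.
Check 8^d mod 31 for each divisor in increasing order:
8^1 ≡ 8 (mod 31)
8^2 ≡ 2 (mod 31)
8^3 ≡ 16 (mod 31)
8^5 ≡ 1 (mod 31) ✓
Therefore the multiplicative order of 8 modulo 31 is 5.

5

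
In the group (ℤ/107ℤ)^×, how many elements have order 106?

52

φ(107) = 107 − 1 = 106 = 2 · 53.
(Z/107Z)^× is cyclic (|G| = 106); a cyclic group of order m has exactly φ(d) elements of each order d | m, and none otherwise.
106 = 2 · 53 divides 106, and φ(106) = 52.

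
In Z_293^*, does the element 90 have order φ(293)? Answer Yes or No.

No

φ(293) = 293 − 1 = 292 = 2^2 · 73.
90 is a primitive root mod 293 iff 90^(φ(293)/q) ≢ 1 for every prime q | φ(293), i.e. q ∈ {2, 73}.
90^146 ≡ 1 (mod 293)  [q = 2: ≡ 1 ✗]
90^4 ≡ 268 (mod 293)  [q = 73: ≢ 1 ✓]
Since 90^146 ≡ 1, the order of 90 divides 146 < 292, so 90 is not a primitive root.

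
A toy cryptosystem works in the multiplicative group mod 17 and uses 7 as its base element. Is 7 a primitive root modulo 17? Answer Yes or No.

φ(17) = 17 − 1 = 16 = 2^4.
Test 7^(16/q) mod 17 for each prime factor q of 16:
7^8 ≡ 16 (mod 17)  [q = 2: ≢ 1 ✓]
None equal 1, so ord_17(7) = 16: 7 is a primitive root.

Yes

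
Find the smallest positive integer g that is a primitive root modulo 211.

2

φ(211) = 211 − 1 = 210 = 2 · 3 · 5 · 7.
Test candidates g = 2, 3, … against the prime factors q ∈ {2, 3, 5, 7} of φ(211): g is a generator iff g^(210/q) ≢ 1 for every such q.
g = 2: 2^105 ≡ 210; 2^70 ≡ 196; 2^42 ≡ 107; 2^30 ≡ 171 — none is 1, so 2 is a primitive root.
So 2 is the smallest generator of (Z/211Z)^×.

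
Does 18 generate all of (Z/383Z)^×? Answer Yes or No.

φ(383) = 383 − 1 = 382 = 2 · 191.
It suffices to check that the order of 18 is not a proper divisor of 382: compute 18^(382/q) for q ∈ {2, 191}.
18^191 ≡ 1 (mod 383)  [q = 2: ≡ 1 ✗]
18^2 ≡ 324 (mod 383)  [q = 191: ≢ 1 ✓]
Since 18^191 ≡ 1, the order of 18 divides 191 < 382, so 18 is not a primitive root.

No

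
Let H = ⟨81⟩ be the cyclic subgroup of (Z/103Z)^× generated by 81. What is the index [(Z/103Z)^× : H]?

6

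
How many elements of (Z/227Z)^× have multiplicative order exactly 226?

112

φ(227) = 227 − 1 = 226 = 2 · 113.
(Z/227Z)^× is cyclic (|G| = 226); a cyclic group of order m has exactly φ(d) elements of each order d | m, and none otherwise.
226 = 2 · 113 divides 226, and φ(226) = 112.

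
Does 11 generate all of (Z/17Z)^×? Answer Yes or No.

φ(17) = 17 − 1 = 16 = 2^4.
An element g generates (Z/17Z)^× iff g^(16/q) ≢ 1 (mod 17) for each prime q ∈ {2}.
11^8 ≡ 16 (mod 17)  [q = 2: ≢ 1 ✓]
None equal 1, so ord_17(11) = 16: 11 is a primitive root.

Yes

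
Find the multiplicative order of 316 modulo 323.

Since 316 ∈ (Z/323Z)^×, its order divides φ(323) = φ(17·19) = (17−1)·(19−1) = 16·18 = 288 = 2^5 · 3^2.
Divisors of 288: 1, 2, 3, 4, 6, 8, 9, 12, 16, 18, 24, 32, 36, 48, 72, 96, 144, 288.
Test each divisor d:
316^1 ≡ 316
316^2 ≡ 49
316^3 ≡ 303
316^4 ≡ 140
316^6 ≡ 77
316^8 ≡ 220
316^9 ≡ 75
316^12 ≡ 115
316^16 ≡ 273
316^18 ≡ 134
316^24 ≡ 305
316^32 ≡ 239
316^36 ≡ 191
316^48 ≡ 1
Therefore the multiplicative order of 316 modulo 323 is 48.

48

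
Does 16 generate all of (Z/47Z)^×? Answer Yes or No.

No

φ(47) = 47 − 1 = 46 = 2 · 23.
16 is a primitive root mod 47 iff 16^(φ(47)/q) ≢ 1 for every prime q | φ(47), i.e. q ∈ {2, 23}.
16^23 ≡ 1 (mod 47)  [q = 2: ≡ 1 ✗]
16^2 ≡ 21 (mod 47)  [q = 23: ≢ 1 ✓]
The check at q = 2 fails, so 16 generates a proper subgroup.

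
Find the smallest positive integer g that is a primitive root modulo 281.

3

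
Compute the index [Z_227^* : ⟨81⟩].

2

Since 81 ∈ (Z/227Z)^×, its order divides φ(227) = 227 − 1 = 226 = 2 · 113.
Divisors of 226: 1, 2, 113, 226.
Compute 81^d (mod 227) for the divisors d until we hit 1:
81^1 ≡ 81
81^2 ≡ 205
81^113 ≡ 1
Thus |⟨81⟩| = ord(81) = 113.
The index is φ(227) / ord(81) = 226 / 113 = 2.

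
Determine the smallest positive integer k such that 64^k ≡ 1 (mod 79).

13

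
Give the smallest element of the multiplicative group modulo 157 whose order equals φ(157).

5

φ(157) = 157 − 1 = 156 = 2^2 · 3 · 13.
Test candidates g = 2, 3, … against the prime factors q ∈ {2, 3, 13} of φ(157): g is a generator iff g^(156/q) ≢ 1 for every such q.
g = 2: 2^78 ≡ 156; 2^52 ≡ 1 — hits 1, so not a primitive root.
g = 3: 3^78 ≡ 1 — hits 1, so not a primitive root.
g = 4: 4^78 ≡ 1 — hits 1, so not a primitive root.
g = 5: 5^78 ≡ 156; 5^52 ≡ 12; 5^12 ≡ 130 — none is 1, so 5 is a primitive root.
The smallest primitive root modulo 157 is 5.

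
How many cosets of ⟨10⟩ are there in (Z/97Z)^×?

Since 10 ∈ (Z/97Z)^×, its order divides φ(97) = 97 − 1 = 96 = 2^5 · 3.
Divisors of 96: 1, 2, 3, 4, 6, 8, 12, 16, 24, 32, 48, 96.
Check 10^d mod 97 for each divisor in increasing order:
10^1 ≡ 10
10^2 ≡ 3
10^3 ≡ 30
10^4 ≡ 9
10^6 ≡ 27
10^8 ≡ 81
10^12 ≡ 50
10^16 ≡ 62
10^24 ≡ 75
10^32 ≡ 61
10^48 ≡ 96
10^96 ≡ 1
Thus |⟨10⟩| = ord(10) = 96.
The index is φ(97) / ord(10) = 96 / 96 = 1.

1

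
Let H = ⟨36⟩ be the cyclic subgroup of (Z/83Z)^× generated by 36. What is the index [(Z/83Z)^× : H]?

2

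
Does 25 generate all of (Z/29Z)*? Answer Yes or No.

φ(29) = 29 − 1 = 28 = 2^2 · 7.
An element g generates (Z/29Z)^× iff g^(28/q) ≢ 1 (mod 29) for each prime q ∈ {2, 7}.
25^14 ≡ 1 (mod 29)  [q = 2: ≡ 1 ✗]
25^4 ≡ 24 (mod 29)  [q = 7: ≢ 1 ✓]
25^14 ≡ 1 shows ord(25) | 14, strictly less than φ(29); not a primitive root.

No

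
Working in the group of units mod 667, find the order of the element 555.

154

The order of 555 must divide φ(667) = φ(23·29) = (23−1)·(29−1) = 22·28 = 616 = 2^3 · 7 · 11.
Divisors of 616: 1, 2, 4, 7, 8, 11, 14, 22, 28, 44, 56, 77, 88, 154, 308, 616.
Check 555^d mod 667 for each divisor in increasing order:
555^1 ≡ 555 (mod 667)
555^2 ≡ 538 (mod 667)
555^4 ≡ 633 (mod 667)
555^7 ≡ 347 (mod 667)
555^8 ≡ 489 (mod 667)
555^11 ≡ 208 (mod 667)
555^14 ≡ 349 (mod 667)
555^22 ≡ 576 (mod 667)
555^28 ≡ 407 (mod 667)
555^44 ≡ 277 (mod 667)
555^56 ≡ 233 (mod 667)
555^77 ≡ 231 (mod 667)
555^88 ≡ 24 (mod 667)
555^154 ≡ 1 (mod 667) ✓
Therefore the multiplicative order of 555 modulo 667 is 154.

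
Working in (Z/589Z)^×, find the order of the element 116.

By Lagrange's theorem, ord_589(116) divides φ(589) = φ(19·31) = (19−1)·(31−1) = 18·30 = 540 = 2^2 · 3^3 · 5.
Divisors of 540: 1, 2, 3, 4, 5, 6, 9, 10, 12, 15, 18, 20, 27, 30, 36, 45, 54, 60, 90, 108, 135, 180, 270, 540.
Compute 116^d (mod 589) for the divisors d until we hit 1:
116^1 ≡ 116
116^2 ≡ 498
116^3 ≡ 46
116^4 ≡ 35
116^5 ≡ 526
116^6 ≡ 349
116^9 ≡ 151
116^10 ≡ 435
116^12 ≡ 467
116^15 ≡ 278
116^18 ≡ 419
116^20 ≡ 156
116^27 ≡ 246
116^30 ≡ 125
116^36 ≡ 39
116^45 ≡ 588
116^54 ≡ 438
116^60 ≡ 311
116^90 ≡ 1
So ord_589(116) = 90.

90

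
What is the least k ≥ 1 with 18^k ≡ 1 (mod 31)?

Since 18 ∈ (Z/31Z)^×, its order divides φ(31) = 31 − 1 = 30 = 2 · 3 · 5.
Divisors of 30: 1, 2, 3, 5, 6, 10, 15, 30.
Compute 18^d (mod 31) for the divisors d until we hit 1:
18^1 ≡ 18 (mod 31)
18^2 ≡ 14 (mod 31)
18^3 ≡ 4 (mod 31)
18^5 ≡ 25 (mod 31)
18^6 ≡ 16 (mod 31)
18^10 ≡ 5 (mod 31)
18^15 ≡ 1 (mod 31) ✓
The smallest such exponent is 15, so the order of 18 is 15.

15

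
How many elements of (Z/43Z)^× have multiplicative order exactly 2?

1

φ(43) = 43 − 1 = 42 = 2 · 3 · 7.
(Z/43Z)^× is cyclic (|G| = 42); a cyclic group of order m has exactly φ(d) elements of each order d | m, and none otherwise.
2 | 42, and φ(2) = 2 − 1 = 1.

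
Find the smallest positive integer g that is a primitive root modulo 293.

2

φ(293) = 293 − 1 = 292 = 2^2 · 73.
g is a primitive root iff g^(292/q) ≢ 1 (mod 293) for each prime q ∈ {2, 73}.
g = 2: 2^146 ≡ 292; 2^4 ≡ 16 — none is 1, so 2 is a primitive root.
So 2 is the smallest generator of (Z/293Z)^×.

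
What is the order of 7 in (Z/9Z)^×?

3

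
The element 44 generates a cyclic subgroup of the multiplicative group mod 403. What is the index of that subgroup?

The order of 44 must divide φ(403) = φ(13·31) = (13−1)·(31−1) = 12·30 = 360 = 2^3 · 3^2 · 5.
Divisors of 360: 1, 2, 3, 4, 5, 6, 8, 9, 10, 12, 15, 18, 20, 24, 30, 36, 40, 45, 60, 72, 90, 120, 180, 360.
Check 44^d mod 403 for each divisor in increasing order:
44^1 ≡ 44 (mod 403)
44^2 ≡ 324 (mod 403)
44^3 ≡ 151 (mod 403)
44^4 ≡ 196 (mod 403)
44^5 ≡ 161 (mod 403)
44^6 ≡ 233 (mod 403)
44^8 ≡ 131 (mod 403)
44^9 ≡ 122 (mod 403)
44^10 ≡ 129 (mod 403)
44^12 ≡ 287 (mod 403)
44^15 ≡ 216 (mod 403)
44^18 ≡ 376 (mod 403)
44^20 ≡ 118 (mod 403)
44^24 ≡ 157 (mod 403)
44^30 ≡ 311 (mod 403)
44^36 ≡ 326 (mod 403)
44^40 ≡ 222 (mod 403)
44^45 ≡ 278 (mod 403)
44^60 ≡ 1 (mod 403) ✓
Thus |⟨44⟩| = ord(44) = 60.
The index is φ(403) / ord(44) = 360 / 60 = 6.

6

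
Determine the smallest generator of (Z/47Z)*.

5

φ(47) = 47 − 1 = 46 = 2 · 23.
Test candidates g = 2, 3, … against the prime factors q ∈ {2, 23} of φ(47): g is a generator iff g^(46/q) ≢ 1 for every such q.
g = 2: 2^23 ≡ 1 — hits 1, so not a primitive root.
g = 3: 3^23 ≡ 1 — hits 1, so not a primitive root.
g = 4: 4^23 ≡ 1 — hits 1, so not a primitive root.
g = 5: 5^23 ≡ 46; 5^2 ≡ 25 — none is 1, so 5 is a primitive root.
Hence the least primitive root of 47 is 5.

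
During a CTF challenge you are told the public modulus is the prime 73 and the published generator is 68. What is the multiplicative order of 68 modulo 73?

ord(68) | φ(73) = 73 − 1 = 72 = 2^3 · 3^2.
Divisors of 72: 1, 2, 3, 4, 6, 8, 9, 12, 18, 24, 36, 72.
Evaluate successive powers at the divisors of 72:
68^1 ≡ 68 (mod 73)
68^2 ≡ 25 (mod 73)
68^3 ≡ 21 (mod 73)
68^4 ≡ 41 (mod 73)
68^6 ≡ 3 (mod 73)
68^8 ≡ 2 (mod 73)
68^9 ≡ 63 (mod 73)
68^12 ≡ 9 (mod 73)
68^18 ≡ 27 (mod 73)
68^24 ≡ 8 (mod 73)
68^36 ≡ 72 (mod 73)
68^72 ≡ 1 (mod 73) ✓
The smallest such exponent is 72, so the order of 68 is 72.

72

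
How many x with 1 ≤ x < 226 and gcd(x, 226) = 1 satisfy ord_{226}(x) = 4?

2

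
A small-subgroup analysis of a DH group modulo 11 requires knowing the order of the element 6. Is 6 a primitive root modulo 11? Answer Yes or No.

φ(11) = 11 − 1 = 10 = 2 · 5.
It suffices to check that the order of 6 is not a proper divisor of 10: compute 6^(10/q) for q ∈ {2, 5}.
6^5 ≡ 10 (mod 11)  [q = 2: ≢ 1 ✓]
6^2 ≡ 3 (mod 11)  [q = 5: ≢ 1 ✓]
Every test exponent gives a nontrivial residue, hence 6 generates the full group.

Yes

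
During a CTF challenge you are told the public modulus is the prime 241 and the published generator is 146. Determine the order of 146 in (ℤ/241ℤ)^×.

ord(146) | φ(241) = 241 − 1 = 240 = 2^4 · 3 · 5.
Divisors of 240: 1, 2, 3, 4, 5, 6, 8, 10, 12, 15, 16, 20, 24, 30, 40, 48, 60, 80, 120, 240.
Compute 146^d (mod 241) for the divisors d until we hit 1:
146^1 ≡ 146 (mod 241)
146^2 ≡ 108 (mod 241)
146^3 ≡ 103 (mod 241)
146^4 ≡ 96 (mod 241)
146^5 ≡ 38 (mod 241)
146^6 ≡ 5 (mod 241)
146^8 ≡ 58 (mod 241)
146^10 ≡ 239 (mod 241)
146^12 ≡ 25 (mod 241)
146^15 ≡ 165 (mod 241)
146^16 ≡ 231 (mod 241)
146^20 ≡ 4 (mod 241)
146^24 ≡ 143 (mod 241)
146^30 ≡ 233 (mod 241)
146^40 ≡ 16 (mod 241)
146^48 ≡ 205 (mod 241)
146^60 ≡ 64 (mod 241)
146^80 ≡ 15 (mod 241)
146^120 ≡ 240 (mod 241)
146^240 ≡ 1 (mod 241) ✓
So ord_241(146) = 240.

240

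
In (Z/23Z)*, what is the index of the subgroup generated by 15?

1

Since 15 ∈ (Z/23Z)^×, its order divides φ(23) = 23 − 1 = 22 = 2 · 11.
Divisors of 22: 1, 2, 11, 22.
Check 15^d mod 23 for each divisor in increasing order:
15^1 ≡ 15 (mod 23)
15^2 ≡ 18 (mod 23)
15^11 ≡ 22 (mod 23)
15^22 ≡ 1 (mod 23) ✓
The order of 15 is 22, so the subgroup it generates has 22 elements.
[(Z/23Z)^× : ⟨15⟩] = 22/22 = 1.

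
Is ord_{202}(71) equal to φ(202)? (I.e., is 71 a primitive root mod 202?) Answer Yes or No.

No

φ(202) = φ(2)·φ(101) = 1·100 = 100 = 2^2 · 5^2.
An element g generates (Z/202Z)^× iff g^(100/q) ≢ 1 (mod 202) for each prime q ∈ {2, 5}.
71^50 ≡ 1 (mod 202)  [q = 2: ≡ 1 ✗]
71^20 ≡ 185 (mod 202)  [q = 5: ≢ 1 ✓]
Since 71^50 ≡ 1, the order of 71 divides 50 < 100, so 71 is not a primitive root.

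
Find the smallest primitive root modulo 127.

3

φ(127) = 127 − 1 = 126 = 2 · 3^2 · 7.
Test candidates g = 2, 3, … against the prime factors q ∈ {2, 3, 7} of φ(127): g is a generator iff g^(126/q) ≢ 1 for every such q.
g = 2: 2^63 ≡ 1 — hits 1, so not a primitive root.
g = 3: 3^63 ≡ 126; 3^42 ≡ 107; 3^18 ≡ 4 — none is 1, so 3 is a primitive root.
The smallest primitive root modulo 127 is 3.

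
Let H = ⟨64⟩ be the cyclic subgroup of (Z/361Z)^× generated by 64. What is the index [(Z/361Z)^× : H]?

6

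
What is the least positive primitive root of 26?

φ(26) = φ(2)·φ(13) = 1·12 = 12 = 2^2 · 3.
Test candidates g = 2, 3, … against the prime factors q ∈ {2, 3} of φ(26): g is a generator iff g^(12/q) ≢ 1 for every such q.
g = 2: gcd(2, 26) = 2 > 1, not a unit — skip.
g = 3: 3^6 ≡ 1 — hits 1, so not a primitive root.
g = 4: gcd(4, 26) = 2 > 1, not a unit — skip.
g = 5: 5^6 ≡ 25; 5^4 ≡ 1 — hits 1, so not a primitive root.
g = 6: gcd(6, 26) = 2 > 1, not a unit — skip.
g = 7: 7^6 ≡ 25; 7^4 ≡ 9 — none is 1, so 7 is a primitive root.
The smallest primitive root modulo 26 is 7.

7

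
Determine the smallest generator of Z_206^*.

5

φ(206) = φ(2)·φ(103) = 1·102 = 102 = 2 · 3 · 17.
Test candidates g = 2, 3, … against the prime factors q ∈ {2, 3, 17} of φ(206): g is a generator iff g^(102/q) ≢ 1 for every such q.
g = 2: gcd(2, 206) = 2 > 1, not a unit — skip.
g = 3: 3^51 ≡ 205; 3^34 ≡ 1 — hits 1, so not a primitive root.
g = 4: gcd(4, 206) = 2 > 1, not a unit — skip.
g = 5: 5^51 ≡ 205; 5^34 ≡ 159; 5^6 ≡ 175 — none is 1, so 5 is a primitive root.
So 5 is the smallest generator of (Z/206Z)^×.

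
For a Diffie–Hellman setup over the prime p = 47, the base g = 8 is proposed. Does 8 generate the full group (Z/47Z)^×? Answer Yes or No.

No

φ(47) = 47 − 1 = 46 = 2 · 23.
It suffices to check that the order of 8 is not a proper divisor of 46: compute 8^(46/q) for q ∈ {2, 23}.
8^23 ≡ 1 (mod 47)  [q = 2: ≡ 1 ✗]
8^2 ≡ 17 (mod 47)  [q = 23: ≢ 1 ✓]
The check at q = 2 fails, so 8 generates a proper subgroup.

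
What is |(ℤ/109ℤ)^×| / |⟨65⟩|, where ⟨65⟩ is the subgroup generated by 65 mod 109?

By Lagrange's theorem, ord_109(65) divides φ(109) = 109 − 1 = 108 = 2^2 · 3^3.
Divisors of 108: 1, 2, 3, 4, 6, 9, 12, 18, 27, 36, 54, 108.
Compute 65^d (mod 109) for the divisors d until we hit 1:
65^1 ≡ 65 (mod 109)
65^2 ≡ 83 (mod 109)
65^3 ≡ 54 (mod 109)
65^4 ≡ 22 (mod 109)
65^6 ≡ 82 (mod 109)
65^9 ≡ 68 (mod 109)
65^12 ≡ 75 (mod 109)
65^18 ≡ 46 (mod 109)
65^27 ≡ 76 (mod 109)
65^36 ≡ 45 (mod 109)
65^54 ≡ 108 (mod 109)
65^108 ≡ 1 (mod 109) ✓
The order of 65 is 108, so the subgroup it generates has 108 elements.
Index = |(Z/109Z)^×| / |⟨65⟩| = 108 / 108 = 1.

1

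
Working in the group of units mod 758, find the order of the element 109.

By Lagrange's theorem, ord_758(109) divides φ(758) = φ(2)·φ(379) = 1·378 = 378 = 2 · 3^3 · 7.
Divisors of 378: 1, 2, 3, 6, 7, 9, 14, 18, 21, 27, 42, 54, 63, 126, 189, 378.
Evaluate successive powers at the divisors of 378:
109^1 ≡ 109 (mod 758)
109^2 ≡ 511 (mod 758)
109^3 ≡ 365 (mod 758)
109^6 ≡ 575 (mod 758)
109^7 ≡ 519 (mod 758)
109^9 ≡ 667 (mod 758)
109^14 ≡ 271 (mod 758)
109^18 ≡ 701 (mod 758)
109^21 ≡ 419 (mod 758)
109^27 ≡ 639 (mod 758)
109^42 ≡ 463 (mod 758)
109^54 ≡ 517 (mod 758)
109^63 ≡ 707 (mod 758)
109^126 ≡ 327 (mod 758)
109^189 ≡ 757 (mod 758)
109^378 ≡ 1 (mod 758) ✓
Hence ord(109) = 378.

378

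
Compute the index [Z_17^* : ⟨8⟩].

ord(8) | φ(17) = 17 − 1 = 16 = 2^4.
Divisors of 16: 1, 2, 4, 8, 16.
Compute 8^d (mod 17) for the divisors d until we hit 1:
8^1 ≡ 8 (mod 17)
8^2 ≡ 13 (mod 17)
8^4 ≡ 16 (mod 17)
8^8 ≡ 1 (mod 17) ✓
The order of 8 is 8, so the subgroup it generates has 8 elements.
Index = |(Z/17Z)^×| / |⟨8⟩| = 16 / 8 = 2.

2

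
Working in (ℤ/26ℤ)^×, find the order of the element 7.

12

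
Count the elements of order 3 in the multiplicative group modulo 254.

2

φ(254) = φ(2)·φ(127) = 1·126 = 126 = 2 · 3^2 · 7.
(Z/254Z)^× is cyclic (|G| = 126); a cyclic group of order m has exactly φ(d) elements of each order d | m, and none otherwise.
3 | 126, and φ(3) = 3 − 1 = 2.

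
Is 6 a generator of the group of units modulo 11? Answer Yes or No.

φ(11) = 11 − 1 = 10 = 2 · 5.
6 is a primitive root mod 11 iff 6^(φ(11)/q) ≢ 1 for every prime q | φ(11), i.e. q ∈ {2, 5}.
6^5 ≡ 10 (mod 11)  [q = 2: ≢ 1 ✓]
6^2 ≡ 3 (mod 11)  [q = 5: ≢ 1 ✓]
All checks pass, so 6 has order 10 and is a primitive root modulo 11.

Yes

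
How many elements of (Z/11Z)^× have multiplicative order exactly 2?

φ(11) = 11 − 1 = 10 = 2 · 5.
Since (Z/11Z)^× is cyclic of order 10, the number of elements of order d is φ(d) when d | 10 and 0 otherwise.
2 | 10, and φ(2) = 2 − 1 = 1.

1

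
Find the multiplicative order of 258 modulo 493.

112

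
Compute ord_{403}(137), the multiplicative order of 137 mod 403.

60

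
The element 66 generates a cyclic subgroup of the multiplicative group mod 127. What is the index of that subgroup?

3

By Lagrange's theorem, ord_127(66) divides φ(127) = 127 − 1 = 126 = 2 · 3^2 · 7.
Divisors of 126: 1, 2, 3, 6, 7, 9, 14, 18, 21, 42, 63, 126.
Test each divisor d:
66^1 ≡ 66
66^2 ≡ 38
66^3 ≡ 95
66^6 ≡ 8
66^7 ≡ 20
66^9 ≡ 125
66^14 ≡ 19
66^18 ≡ 4
66^21 ≡ 126
66^42 ≡ 1
Thus |⟨66⟩| = ord(66) = 42.
[(Z/127Z)^× : ⟨66⟩] = 126/42 = 3.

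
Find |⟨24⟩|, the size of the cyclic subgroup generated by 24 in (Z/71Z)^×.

35

The order of 24 must divide φ(71) = 71 − 1 = 70 = 2 · 5 · 7.
Divisors of 70: 1, 2, 5, 7, 10, 14, 35, 70.
Test each divisor d:
24^1 ≡ 24
24^2 ≡ 8
24^5 ≡ 45
24^7 ≡ 5
24^10 ≡ 37
24^14 ≡ 25
24^35 ≡ 1
Therefore the multiplicative order of 24 modulo 71 is 35.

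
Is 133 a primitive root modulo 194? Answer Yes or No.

No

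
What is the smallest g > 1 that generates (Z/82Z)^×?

7

φ(82) = φ(2)·φ(41) = 1·40 = 40 = 2^3 · 5.
g is a primitive root iff g^(40/q) ≢ 1 (mod 82) for each prime q ∈ {2, 5}.
g = 2: gcd(2, 82) = 2 > 1, not a unit — skip.
g = 3: 3^20 ≡ 81; 3^8 ≡ 1 — hits 1, so not a primitive root.
g = 4: gcd(4, 82) = 2 > 1, not a unit — skip.
g = 5: 5^20 ≡ 1 — hits 1, so not a primitive root.
g = 6: gcd(6, 82) = 2 > 1, not a unit — skip.
g = 7: 7^20 ≡ 81; 7^8 ≡ 37 — none is 1, so 7 is a primitive root.
The smallest primitive root modulo 82 is 7.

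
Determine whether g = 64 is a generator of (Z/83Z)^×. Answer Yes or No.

No

φ(83) = 83 − 1 = 82 = 2 · 41.
64 is a primitive root mod 83 iff 64^(φ(83)/q) ≢ 1 for every prime q | φ(83), i.e. q ∈ {2, 41}.
64^41 ≡ 1 (mod 83)  [q = 2: ≡ 1 ✗]
64^2 ≡ 29 (mod 83)  [q = 41: ≢ 1 ✓]
Since 64^41 ≡ 1, the order of 64 divides 41 < 82, so 64 is not a primitive root.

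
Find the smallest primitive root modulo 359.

φ(359) = 359 − 1 = 358 = 2 · 179.
g is a primitive root iff g^(358/q) ≢ 1 (mod 359) for each prime q ∈ {2, 179}.
g = 2: 2^179 ≡ 1 — hits 1, so not a primitive root.
g = 3: 3^179 ≡ 1 — hits 1, so not a primitive root.
g = 4: 4^179 ≡ 1 — hits 1, so not a primitive root.
g = 5: 5^179 ≡ 1 — hits 1, so not a primitive root.
g = 6: 6^179 ≡ 1 — hits 1, so not a primitive root.
g = 7: 7^179 ≡ 358; 7^2 ≡ 49 — none is 1, so 7 is a primitive root.
So 7 is the smallest generator of (Z/359Z)^×.

7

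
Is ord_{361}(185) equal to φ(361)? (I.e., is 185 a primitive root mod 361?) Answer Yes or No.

φ(361) = φ(19^2) = 19·(19−1) = 342 = 2 · 3^2 · 19.
It suffices to check that the order of 185 is not a proper divisor of 342: compute 185^(342/q) for q ∈ {2, 3, 19}.
185^171 ≡ 360 (mod 361)  [q = 2: ≢ 1 ✓]
185^114 ≡ 292 (mod 361)  [q = 3: ≢ 1 ✓]
185^18 ≡ 267 (mod 361)  [q = 19: ≢ 1 ✓]
None equal 1, so ord_361(185) = 342: 185 is a primitive root.

Yes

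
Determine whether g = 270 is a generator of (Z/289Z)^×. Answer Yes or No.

φ(289) = φ(17^2) = 17·(17−1) = 272 = 2^4 · 17.
Test 270^(272/q) mod 289 for each prime factor q of 272:
270^136 ≡ 1 (mod 289)  [q = 2: ≡ 1 ✗]
270^16 ≡ 69 (mod 289)  [q = 17: ≢ 1 ✓]
The check at q = 2 fails, so 270 generates a proper subgroup.

No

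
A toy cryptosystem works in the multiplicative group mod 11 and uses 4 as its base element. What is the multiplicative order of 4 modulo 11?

5

Since 4 ∈ (Z/11Z)^×, its order divides φ(11) = 11 − 1 = 10 = 2 · 5.
Divisors of 10: 1, 2, 5, 10.
Evaluate successive powers at the divisors of 10:
4^1 ≡ 4
4^2 ≡ 5
4^5 ≡ 1
Hence ord(4) = 5.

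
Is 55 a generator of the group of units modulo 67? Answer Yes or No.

φ(67) = 67 − 1 = 66 = 2 · 3 · 11.
Test 55^(66/q) mod 67 for each prime factor q of 66:
55^33 ≡ 1 (mod 67)  [q = 2: ≡ 1 ✗]
55^22 ≡ 29 (mod 67)  [q = 3: ≢ 1 ✓]
55^6 ≡ 62 (mod 67)  [q = 11: ≢ 1 ✓]
The check at q = 2 fails, so 55 generates a proper subgroup.

No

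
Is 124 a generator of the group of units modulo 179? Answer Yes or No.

φ(179) = 179 − 1 = 178 = 2 · 89.
124 is a primitive root mod 179 iff 124^(φ(179)/q) ≢ 1 for every prime q | φ(179), i.e. q ∈ {2, 89}.
124^89 ≡ 1 (mod 179)  [q = 2: ≡ 1 ✗]
124^2 ≡ 161 (mod 179)  [q = 89: ≢ 1 ✓]
124^89 ≡ 1 shows ord(124) | 89, strictly less than φ(179); not a primitive root.

No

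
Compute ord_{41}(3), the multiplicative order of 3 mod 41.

8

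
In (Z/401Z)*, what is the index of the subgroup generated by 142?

5

By Lagrange's theorem, ord_401(142) divides φ(401) = 401 − 1 = 400 = 2^4 · 5^2.
Divisors of 400: 1, 2, 4, 5, 8, 10, 16, 20, 25, 40, 50, 80, 100, 200, 400.
Check 142^d mod 401 for each divisor in increasing order:
142^1 ≡ 142
142^2 ≡ 114
142^4 ≡ 164
142^5 ≡ 30
142^8 ≡ 29
142^10 ≡ 98
142^16 ≡ 39
142^20 ≡ 381
142^25 ≡ 202
142^40 ≡ 400
142^50 ≡ 303
142^80 ≡ 1
So ord_401(142) = 80, hence |⟨142⟩| = 80.
[(Z/401Z)^× : ⟨142⟩] = 400/80 = 5.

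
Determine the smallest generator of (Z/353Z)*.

3

φ(353) = 353 − 1 = 352 = 2^5 · 11.
Test candidates g = 2, 3, … against the prime factors q ∈ {2, 11} of φ(353): g is a generator iff g^(352/q) ≢ 1 for every such q.
g = 2: 2^176 ≡ 1 — hits 1, so not a primitive root.
g = 3: 3^176 ≡ 352; 3^32 ≡ 140 — none is 1, so 3 is a primitive root.
The smallest primitive root modulo 353 is 3.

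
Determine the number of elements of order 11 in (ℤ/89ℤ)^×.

φ(89) = 89 − 1 = 88 = 2^3 · 11.
(Z/89Z)^× is cyclic (|G| = 88); a cyclic group of order m has exactly φ(d) elements of each order d | m, and none otherwise.
11 | 88, and φ(11) = 11 − 1 = 10.

10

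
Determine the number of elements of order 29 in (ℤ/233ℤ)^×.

28

φ(233) = 233 − 1 = 232 = 2^3 · 29.
(Z/233Z)^× is cyclic (|G| = 232); a cyclic group of order m has exactly φ(d) elements of each order d | m, and none otherwise.
29 | 232, and φ(29) = 29 − 1 = 28.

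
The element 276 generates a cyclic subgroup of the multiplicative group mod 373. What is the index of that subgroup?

Since 276 ∈ (Z/373Z)^×, its order divides φ(373) = 373 − 1 = 372 = 2^2 · 3 · 31.
Divisors of 372: 1, 2, 3, 4, 6, 12, 31, 62, 93, 124, 186, 372.
Evaluate successive powers at the divisors of 372:
276^1 ≡ 276
276^2 ≡ 84
276^3 ≡ 58
276^4 ≡ 342
276^6 ≡ 7
276^12 ≡ 49
276^31 ≡ 104
276^62 ≡ 372
276^93 ≡ 269
276^124 ≡ 1
So ord_373(276) = 124, hence |⟨276⟩| = 124.
Index = |(Z/373Z)^×| / |⟨276⟩| = 372 / 124 = 3.

3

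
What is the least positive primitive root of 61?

φ(61) = 61 − 1 = 60 = 2^2 · 3 · 5.
Test candidates g = 2, 3, … against the prime factors q ∈ {2, 3, 5} of φ(61): g is a generator iff g^(60/q) ≢ 1 for every such q.
g = 2: 2^30 ≡ 60; 2^20 ≡ 47; 2^12 ≡ 9 — none is 1, so 2 is a primitive root.
The smallest primitive root modulo 61 is 2.

2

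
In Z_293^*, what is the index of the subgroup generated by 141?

By Lagrange's theorem, ord_293(141) divides φ(293) = 293 − 1 = 292 = 2^2 · 73.
Divisors of 292: 1, 2, 4, 73, 146, 292.
Test each divisor d:
141^1 ≡ 141
141^2 ≡ 250
141^4 ≡ 91
141^73 ≡ 1
So ord_293(141) = 73, hence |⟨141⟩| = 73.
The index is φ(293) / ord(141) = 292 / 73 = 4.

4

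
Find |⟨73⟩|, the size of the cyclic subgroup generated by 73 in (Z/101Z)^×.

100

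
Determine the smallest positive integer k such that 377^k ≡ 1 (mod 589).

The order of 377 must divide φ(589) = φ(19·31) = (19−1)·(31−1) = 18·30 = 540 = 2^2 · 3^3 · 5.
Divisors of 540: 1, 2, 3, 4, 5, 6, 9, 10, 12, 15, 18, 20, 27, 30, 36, 45, 54, 60, 90, 108, 135, 180, 270, 540.
Check 377^d mod 589 for each divisor in increasing order:
377^1 ≡ 377 (mod 589)
377^2 ≡ 180 (mod 589)
377^3 ≡ 125 (mod 589)
377^4 ≡ 5 (mod 589)
377^5 ≡ 118 (mod 589)
377^6 ≡ 311 (mod 589)
377^9 ≡ 1 (mod 589) ✓
Hence ord(377) = 9.

9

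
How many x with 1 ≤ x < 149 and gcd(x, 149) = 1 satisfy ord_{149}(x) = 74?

36

φ(149) = 149 − 1 = 148 = 2^2 · 37.
In a cyclic group of order 148, there are φ(d) elements of order d for each divisor d of 148, and zero for non-divisors.
74 = 2 · 37 divides 148, and φ(74) = 36.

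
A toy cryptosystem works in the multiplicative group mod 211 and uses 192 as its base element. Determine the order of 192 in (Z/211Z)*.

30

The order of 192 must divide φ(211) = 211 − 1 = 210 = 2 · 3 · 5 · 7.
Divisors of 210: 1, 2, 3, 5, 6, 7, 10, 14, 15, 21, 30, 35, 42, 70, 105, 210.
Check 192^d mod 211 for each divisor in increasing order:
192^1 ≡ 192 (mod 211)
192^2 ≡ 150 (mod 211)
192^3 ≡ 104 (mod 211)
192^5 ≡ 197 (mod 211)
192^6 ≡ 55 (mod 211)
192^7 ≡ 10 (mod 211)
192^10 ≡ 196 (mod 211)
192^14 ≡ 100 (mod 211)
192^15 ≡ 210 (mod 211)
192^21 ≡ 156 (mod 211)
192^30 ≡ 1 (mod 211) ✓
Hence ord(192) = 30.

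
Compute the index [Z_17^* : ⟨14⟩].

1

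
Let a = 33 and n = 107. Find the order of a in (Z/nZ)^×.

By Lagrange's theorem, ord_107(33) divides φ(107) = 107 − 1 = 106 = 2 · 53.
Divisors of 106: 1, 2, 53, 106.
Evaluate successive powers at the divisors of 106:
33^1 ≡ 33 (mod 107)
33^2 ≡ 19 (mod 107)
33^53 ≡ 1 (mod 107) ✓
So ord_107(33) = 53.

53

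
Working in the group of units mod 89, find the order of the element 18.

44

ord(18) | φ(89) = 89 − 1 = 88 = 2^3 · 11.
Divisors of 88: 1, 2, 4, 8, 11, 22, 44, 88.
Compute 18^d (mod 89) for the divisors d until we hit 1:
18^1 ≡ 18 (mod 89)
18^2 ≡ 57 (mod 89)
18^4 ≡ 45 (mod 89)
18^8 ≡ 67 (mod 89)
18^11 ≡ 34 (mod 89)
18^22 ≡ 88 (mod 89)
18^44 ≡ 1 (mod 89) ✓
The smallest such exponent is 44, so the order of 18 is 44.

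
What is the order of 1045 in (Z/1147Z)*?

90

ord(1045) | φ(1147) = φ(31·37) = (31−1)·(37−1) = 30·36 = 1080 = 2^3 · 3^3 · 5.
Divisors of 1080: 1, 2, 3, 4, 5, 6, 8, 9, 10, 12, 15, 18, 20, 24, 27, 30, 36, 40, 45, 54, 60, 72, 90, 108, 120, 135, 180, 216, 270, 360, 540, 1080.
Test each divisor d:
1045^1 ≡ 1045 (mod 1147)
1045^2 ≡ 81 (mod 1147)
1045^3 ≡ 914 (mod 1147)
1045^4 ≡ 826 (mod 1147)
1045^5 ≡ 626 (mod 1147)
1045^6 ≡ 380 (mod 1147)
1045^8 ≡ 958 (mod 1147)
1045^9 ≡ 926 (mod 1147)
1045^10 ≡ 749 (mod 1147)
1045^12 ≡ 1025 (mod 1147)
1045^15 ≡ 898 (mod 1147)
1045^18 ≡ 667 (mod 1147)
1045^20 ≡ 118 (mod 1147)
1045^24 ≡ 1120 (mod 1147)
1045^27 ≡ 556 (mod 1147)
1045^30 ≡ 63 (mod 1147)
1045^36 ≡ 1000 (mod 1147)
1045^40 ≡ 160 (mod 1147)
1045^45 ≡ 371 (mod 1147)
1045^54 ≡ 593 (mod 1147)
1045^60 ≡ 528 (mod 1147)
1045^72 ≡ 963 (mod 1147)
1045^90 ≡ 1 (mod 1147) ✓
The smallest such exponent is 90, so the order of 1045 is 90.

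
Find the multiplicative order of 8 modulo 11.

By Lagrange's theorem, ord_11(8) divides φ(11) = 11 − 1 = 10 = 2 · 5.
Divisors of 10: 1, 2, 5, 10.
Compute 8^d (mod 11) for the divisors d until we hit 1:
8^1 ≡ 8 (mod 11)
8^2 ≡ 9 (mod 11)
8^5 ≡ 10 (mod 11)
8^10 ≡ 1 (mod 11) ✓
Hence ord(8) = 10.

10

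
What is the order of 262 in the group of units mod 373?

62

By Lagrange's theorem, ord_373(262) divides φ(373) = 373 − 1 = 372 = 2^2 · 3 · 31.
Divisors of 372: 1, 2, 3, 4, 6, 12, 31, 62, 93, 124, 186, 372.
Check 262^d mod 373 for each divisor in increasing order:
262^1 ≡ 262
262^2 ≡ 12
262^3 ≡ 160
262^4 ≡ 144
262^6 ≡ 236
262^12 ≡ 119
262^31 ≡ 372
262^62 ≡ 1
The smallest such exponent is 62, so the order of 262 is 62.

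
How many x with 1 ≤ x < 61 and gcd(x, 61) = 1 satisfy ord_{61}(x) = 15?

φ(61) = 61 − 1 = 60 = 2^2 · 3 · 5.
In a cyclic group of order 60, there are φ(d) elements of order d for each divisor d of 60, and zero for non-divisors.
15 = 3 · 5 divides 60, and φ(15) = 8.

8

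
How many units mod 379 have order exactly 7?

φ(379) = 379 − 1 = 378 = 2 · 3^3 · 7.
Since (Z/379Z)^× is cyclic of order 378, the number of elements of order d is φ(d) when d | 378 and 0 otherwise.
7 | 378, and φ(7) = 7 − 1 = 6.

6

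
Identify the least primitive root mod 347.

φ(347) = 347 − 1 = 346 = 2 · 173.
g is a primitive root iff g^(346/q) ≢ 1 (mod 347) for each prime q ∈ {2, 173}.
g = 2: 2^173 ≡ 346; 2^2 ≡ 4 — none is 1, so 2 is a primitive root.
The smallest primitive root modulo 347 is 2.

2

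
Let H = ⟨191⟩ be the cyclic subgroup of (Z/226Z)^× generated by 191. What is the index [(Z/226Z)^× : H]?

7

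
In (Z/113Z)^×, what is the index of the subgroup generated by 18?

14

ord(18) | φ(113) = 113 − 1 = 112 = 2^4 · 7.
Divisors of 112: 1, 2, 4, 7, 8, 14, 16, 28, 56, 112.
Compute 18^d (mod 113) for the divisors d until we hit 1:
18^1 ≡ 18 (mod 113)
18^2 ≡ 98 (mod 113)
18^4 ≡ 112 (mod 113)
18^7 ≡ 44 (mod 113)
18^8 ≡ 1 (mod 113) ✓
The order of 18 is 8, so the subgroup it generates has 8 elements.
Index = |(Z/113Z)^×| / |⟨18⟩| = 112 / 8 = 14.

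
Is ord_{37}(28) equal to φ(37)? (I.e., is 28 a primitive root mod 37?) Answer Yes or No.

No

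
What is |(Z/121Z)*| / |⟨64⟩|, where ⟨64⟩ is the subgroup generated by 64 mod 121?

By Lagrange's theorem, ord_121(64) divides φ(121) = φ(11^2) = 11·(11−1) = 110 = 2 · 5 · 11.
Divisors of 110: 1, 2, 5, 10, 11, 22, 55, 110.
Check 64^d mod 121 for each divisor in increasing order:
64^1 ≡ 64 (mod 121)
64^2 ≡ 103 (mod 121)
64^5 ≡ 45 (mod 121)
64^10 ≡ 89 (mod 121)
64^11 ≡ 9 (mod 121)
64^22 ≡ 81 (mod 121)
64^55 ≡ 1 (mod 121) ✓
The order of 64 is 55, so the subgroup it generates has 55 elements.
Index = |(Z/121Z)^×| / |⟨64⟩| = 110 / 55 = 2.

2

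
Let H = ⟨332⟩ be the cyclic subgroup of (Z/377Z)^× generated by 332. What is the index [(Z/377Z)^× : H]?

ord(332) | φ(377) = φ(13·29) = (13−1)·(29−1) = 12·28 = 336 = 2^4 · 3 · 7.
Divisors of 336: 1, 2, 3, 4, 6, 7, 8, 12, 14, 16, 21, 24, 28, 42, 48, 56, 84, 112, 168, 336.
Test each divisor d:
332^1 ≡ 332 (mod 377)
332^2 ≡ 140 (mod 377)
332^3 ≡ 109 (mod 377)
332^4 ≡ 373 (mod 377)
332^6 ≡ 194 (mod 377)
332^7 ≡ 318 (mod 377)
332^8 ≡ 16 (mod 377)
332^12 ≡ 313 (mod 377)
332^14 ≡ 88 (mod 377)
332^16 ≡ 256 (mod 377)
332^21 ≡ 86 (mod 377)
332^24 ≡ 326 (mod 377)
332^28 ≡ 204 (mod 377)
332^42 ≡ 233 (mod 377)
332^48 ≡ 339 (mod 377)
332^56 ≡ 146 (mod 377)
332^84 ≡ 1 (mod 377) ✓
So ord_377(332) = 84, hence |⟨332⟩| = 84.
The index is φ(377) / ord(332) = 336 / 84 = 4.

4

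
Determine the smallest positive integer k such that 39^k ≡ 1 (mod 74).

36

Since 39 ∈ (Z/74Z)^×, its order divides φ(74) = φ(2)·φ(37) = 1·36 = 36 = 2^2 · 3^2.
Divisors of 36: 1, 2, 3, 4, 6, 9, 12, 18, 36.
Evaluate successive powers at the divisors of 36:
39^1 ≡ 39 (mod 74)
39^2 ≡ 41 (mod 74)
39^3 ≡ 45 (mod 74)
39^4 ≡ 53 (mod 74)
39^6 ≡ 27 (mod 74)
39^9 ≡ 31 (mod 74)
39^12 ≡ 63 (mod 74)
39^18 ≡ 73 (mod 74)
39^36 ≡ 1 (mod 74) ✓
Therefore the multiplicative order of 39 modulo 74 is 36.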